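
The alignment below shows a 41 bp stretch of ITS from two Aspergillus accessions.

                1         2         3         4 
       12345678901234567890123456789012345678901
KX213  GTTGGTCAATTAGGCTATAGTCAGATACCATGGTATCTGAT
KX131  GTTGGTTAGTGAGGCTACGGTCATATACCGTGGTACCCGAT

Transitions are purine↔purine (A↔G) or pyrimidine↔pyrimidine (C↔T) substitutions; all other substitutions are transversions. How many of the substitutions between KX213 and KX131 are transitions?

Differing sites — 7:C/T (Ti); 9:A/G (Ti); 11:T/G (Tv); 18:T/C (Ti); 19:A/G (Ti); 24:G/T (Tv); 30:A/G (Ti); 36:T/C (Ti); 38:T/C (Ti).
Of the 9 differences, 7 transitions and 2 transversions, so the answer is 7.

7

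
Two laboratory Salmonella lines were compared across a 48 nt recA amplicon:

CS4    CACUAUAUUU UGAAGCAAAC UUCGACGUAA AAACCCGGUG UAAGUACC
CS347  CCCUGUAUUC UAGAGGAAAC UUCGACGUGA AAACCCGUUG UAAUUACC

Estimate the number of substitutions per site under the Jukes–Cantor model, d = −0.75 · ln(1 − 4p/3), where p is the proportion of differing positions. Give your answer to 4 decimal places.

0.2158

Differing sites — 2:A/C; 5:A/G; 10:U/C; 12:G/A; 13:A/G; 16:C/G; 29:A/G; 38:G/U; 44:G/U.
p = 9/48 = 0.187500.
d = −0.75 · ln(1 − (4/3)·0.187500) = −0.75 · ln(0.750000) = −0.75 · (-0.287682) = 0.2158.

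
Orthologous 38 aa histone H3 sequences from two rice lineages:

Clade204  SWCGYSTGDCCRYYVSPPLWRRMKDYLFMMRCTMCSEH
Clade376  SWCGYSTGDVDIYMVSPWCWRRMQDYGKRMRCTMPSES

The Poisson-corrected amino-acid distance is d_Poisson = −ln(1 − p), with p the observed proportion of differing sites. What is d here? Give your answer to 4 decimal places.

Mismatches occur at site 10 (C↔V), site 11 (C↔D), site 12 (R↔I), site 14 (Y↔M), site 18 (P↔W), site 19 (L↔C), site 24 (K↔Q), site 27 (L↔G), site 28 (F↔K), site 29 (M↔R), site 35 (C↔P), site 38 (H↔S).
p = 12/38 = 0.315789.
d = −ln(1 − 0.315789) = −ln(0.684211) = 0.3795.

0.3795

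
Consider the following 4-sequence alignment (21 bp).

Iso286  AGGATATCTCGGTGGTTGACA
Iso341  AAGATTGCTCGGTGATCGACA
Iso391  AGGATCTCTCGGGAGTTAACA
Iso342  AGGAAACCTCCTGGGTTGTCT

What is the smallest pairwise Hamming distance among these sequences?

4

Pairwise Hamming distances:
  Iso286 vs Iso341: 5
  Iso286 vs Iso391: 4
  Iso286 vs Iso342: 7
  Iso341 vs Iso391: 8
  Iso341 vs Iso342: 11
  Iso391 vs Iso342: 9
The smallest is 4, between Iso286 and Iso391.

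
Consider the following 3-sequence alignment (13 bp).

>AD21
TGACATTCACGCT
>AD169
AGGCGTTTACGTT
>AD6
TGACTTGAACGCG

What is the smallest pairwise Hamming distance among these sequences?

4

Pairwise Hamming distances:
  AD21 vs AD169: 5
  AD21 vs AD6: 4
  AD169 vs AD6: 7
The smallest is 4, between AD21 and AD6.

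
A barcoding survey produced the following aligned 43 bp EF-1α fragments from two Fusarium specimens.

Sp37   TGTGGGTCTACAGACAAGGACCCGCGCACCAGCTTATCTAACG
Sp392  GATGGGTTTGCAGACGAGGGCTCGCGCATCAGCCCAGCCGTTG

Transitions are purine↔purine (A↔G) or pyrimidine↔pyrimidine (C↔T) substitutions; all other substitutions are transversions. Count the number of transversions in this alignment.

3

Differing sites — 1:T/G (Tv); 2:G/A (Ti); 8:C/T (Ti); 10:A/G (Ti); 16:A/G (Ti); 20:A/G (Ti); 22:C/T (Ti); 29:C/T (Ti); 34:T/C (Ti); 35:T/C (Ti); 37:T/G (Tv); 39:T/C (Ti); 40:A/G (Ti); 41:A/T (Tv); 42:C/T (Ti).
Of the 15 differences, 12 transitions and 3 transversions, so the answer is 3.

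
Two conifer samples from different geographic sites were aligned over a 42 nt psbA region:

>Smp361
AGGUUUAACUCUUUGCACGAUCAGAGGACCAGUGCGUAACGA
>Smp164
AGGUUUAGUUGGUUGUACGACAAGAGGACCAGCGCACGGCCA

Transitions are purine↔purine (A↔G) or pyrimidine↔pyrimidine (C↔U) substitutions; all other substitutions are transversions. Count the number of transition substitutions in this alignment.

Differing sites — 8:A/G (Ti); 9:C/U (Ti); 11:C/G (Tv); 12:U/G (Tv); 16:C/U (Ti); 21:U/C (Ti); 22:C/A (Tv); 33:U/C (Ti); 36:G/A (Ti); 37:U/C (Ti); 38:A/G (Ti); 39:A/G (Ti); 41:G/C (Tv).
Of the 13 differences, 9 transitions and 4 transversions, so the answer is 9.

9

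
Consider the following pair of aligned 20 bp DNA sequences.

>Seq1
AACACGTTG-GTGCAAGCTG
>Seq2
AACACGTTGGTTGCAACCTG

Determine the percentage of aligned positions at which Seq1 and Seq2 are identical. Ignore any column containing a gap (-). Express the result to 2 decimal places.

89.47%

Excluding the 1 gap column leaves 19 comparable sites.
The sequences differ at positions 11 (G/T), 17 (G/C).
17 of the 19 comparable sites match, so the percent identity is 17/19 × 100 = 89.47%.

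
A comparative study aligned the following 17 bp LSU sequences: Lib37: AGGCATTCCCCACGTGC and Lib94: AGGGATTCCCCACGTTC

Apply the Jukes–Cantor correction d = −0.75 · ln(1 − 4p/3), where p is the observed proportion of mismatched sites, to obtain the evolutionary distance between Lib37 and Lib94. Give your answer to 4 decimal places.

The sequences differ at positions 4 (C/G), 16 (G/T).
p = 2/17 = 0.117647.
d = −0.75 · ln(1 − (4/3)·0.117647) = −0.75 · ln(0.843137) = −0.75 · (-0.170626) = 0.1280.

0.1280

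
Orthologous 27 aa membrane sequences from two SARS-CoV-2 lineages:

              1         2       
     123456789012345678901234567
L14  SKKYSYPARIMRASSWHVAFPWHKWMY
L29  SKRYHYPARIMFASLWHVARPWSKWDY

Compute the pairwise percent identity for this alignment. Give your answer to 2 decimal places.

74.07%

Mismatches occur at site 3 (K/R), site 5 (S/H), site 12 (R/F), site 15 (S/L), site 20 (F/R), site 23 (H/S), site 26 (M/D).
20 of the 27 sites match, so the percent identity is 20/27 × 100 = 74.07%.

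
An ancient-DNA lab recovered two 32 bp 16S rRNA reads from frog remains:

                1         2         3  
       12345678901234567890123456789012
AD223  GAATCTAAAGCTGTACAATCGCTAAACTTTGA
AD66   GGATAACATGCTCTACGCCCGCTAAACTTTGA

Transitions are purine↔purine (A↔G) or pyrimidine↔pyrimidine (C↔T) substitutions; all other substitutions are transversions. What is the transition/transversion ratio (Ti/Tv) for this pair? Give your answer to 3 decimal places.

0.500

Mismatches occur at site 2 (A→G, transition), site 5 (C→A, transversion), site 6 (T→A, transversion), site 7 (A→C, transversion), site 9 (A→T, transversion), site 13 (G→C, transversion), site 17 (A→G, transition), site 18 (A→C, transversion), site 19 (T→C, transition).
Of the 9 differences, 3 transitions and 6 transversions, so Ti/Tv = 3/6 = 0.500.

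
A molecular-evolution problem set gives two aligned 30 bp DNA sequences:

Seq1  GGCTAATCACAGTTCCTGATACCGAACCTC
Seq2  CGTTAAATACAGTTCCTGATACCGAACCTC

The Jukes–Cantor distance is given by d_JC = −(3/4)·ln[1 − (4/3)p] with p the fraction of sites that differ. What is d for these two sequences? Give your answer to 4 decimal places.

The sequences differ at positions 1 (G/C), 3 (C/T), 7 (T/A), 8 (C/T).
p = 4/30 = 0.133333.
d = −0.75 · ln(1 − (4/3)·0.133333) = −0.75 · ln(0.822223) = −0.75 · (-0.195744) = 0.1468.

0.1468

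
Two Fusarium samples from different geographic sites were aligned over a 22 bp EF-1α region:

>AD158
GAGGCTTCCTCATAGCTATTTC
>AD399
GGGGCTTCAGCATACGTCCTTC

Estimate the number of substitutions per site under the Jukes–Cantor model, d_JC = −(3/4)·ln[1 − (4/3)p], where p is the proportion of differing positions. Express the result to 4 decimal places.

0.4141

Mismatches occur at site 2 (A/G), site 9 (C/A), site 10 (T/G), site 15 (G/C), site 16 (C/G), site 18 (A/C), site 19 (T/C).
p = 7/22 = 0.318182.
d = −0.75 · ln(1 − (4/3)·0.318182) = −0.75 · ln(0.575757) = −0.75 · (-0.552070) = 0.4141.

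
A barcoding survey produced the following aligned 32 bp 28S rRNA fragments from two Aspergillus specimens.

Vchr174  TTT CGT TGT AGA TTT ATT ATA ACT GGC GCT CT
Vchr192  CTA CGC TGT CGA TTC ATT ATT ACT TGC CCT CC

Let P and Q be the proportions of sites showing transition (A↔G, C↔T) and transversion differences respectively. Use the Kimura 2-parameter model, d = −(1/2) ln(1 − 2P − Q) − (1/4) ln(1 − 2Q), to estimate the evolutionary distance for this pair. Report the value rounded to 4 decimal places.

0.3543

Differing sites — 1:T/C (Ti); 3:T/A (Tv); 6:T/C (Ti); 10:A/C (Tv); 15:T/C (Ti); 21:A/T (Tv); 25:G/T (Tv); 28:G/C (Tv); 32:T/C (Ti).
Of the 9 differences, 4 transitions and 5 transversions over 32 sites: P = 4/32 = 0.125000, Q = 5/32 = 0.156250.
d = −0.5·ln(0.593750) − 0.25·ln(0.687500) = −0.5·(-0.521297) − 0.25·(-0.374693) = 0.3543.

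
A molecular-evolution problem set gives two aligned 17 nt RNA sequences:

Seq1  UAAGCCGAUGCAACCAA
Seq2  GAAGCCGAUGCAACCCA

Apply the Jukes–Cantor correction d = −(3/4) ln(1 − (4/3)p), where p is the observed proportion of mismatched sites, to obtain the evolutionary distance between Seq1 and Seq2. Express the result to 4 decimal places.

0.1280

Mismatches occur at site 1 (U/G), site 16 (A/C).
p = 2/17 = 0.117647.
d = −0.75 · ln(1 − (4/3)·0.117647) = −0.75 · ln(0.843137) = −0.75 · (-0.170626) = 0.1280.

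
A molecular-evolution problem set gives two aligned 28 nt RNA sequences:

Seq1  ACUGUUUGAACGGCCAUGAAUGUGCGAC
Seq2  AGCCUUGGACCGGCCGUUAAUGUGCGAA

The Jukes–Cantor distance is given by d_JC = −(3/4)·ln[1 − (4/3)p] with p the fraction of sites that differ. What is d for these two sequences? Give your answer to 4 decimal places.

Mismatches occur at site 2 (C↔G), site 3 (U↔C), site 4 (G↔C), site 7 (U↔G), site 10 (A↔C), site 16 (A↔G), site 18 (G↔U), site 28 (C↔A).
p = 8/28 = 0.285714.
d = −0.75 · ln(1 − (4/3)·0.285714) = −0.75 · ln(0.619048) = −0.75 · (-0.479572) = 0.3597.

0.3597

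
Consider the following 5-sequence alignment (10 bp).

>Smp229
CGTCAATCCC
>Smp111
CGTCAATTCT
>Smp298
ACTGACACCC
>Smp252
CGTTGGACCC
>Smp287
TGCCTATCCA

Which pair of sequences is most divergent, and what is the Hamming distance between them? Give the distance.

Pairwise Hamming distances:
  Smp229 vs Smp111: 2
  Smp229 vs Smp298: 5
  Smp229 vs Smp252: 4
  Smp229 vs Smp287: 4
  Smp111 vs Smp298: 7
  Smp111 vs Smp252: 6
  Smp111 vs Smp287: 5
  Smp298 vs Smp252: 5
  Smp298 vs Smp287: 8
  Smp252 vs Smp287: 7
The largest is 8, between Smp298 and Smp287.

8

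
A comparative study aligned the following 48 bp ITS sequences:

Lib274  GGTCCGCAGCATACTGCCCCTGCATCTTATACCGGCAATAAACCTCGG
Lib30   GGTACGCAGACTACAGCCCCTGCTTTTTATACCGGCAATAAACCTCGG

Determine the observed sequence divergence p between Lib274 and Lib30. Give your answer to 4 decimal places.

Mismatches occur at site 4 (C→A), site 10 (C→A), site 11 (A→C), site 15 (T→A), site 24 (A→T), site 26 (C→T).
There are 6 differences over 48 sites, so p = 6/48 = 0.1250.

0.1250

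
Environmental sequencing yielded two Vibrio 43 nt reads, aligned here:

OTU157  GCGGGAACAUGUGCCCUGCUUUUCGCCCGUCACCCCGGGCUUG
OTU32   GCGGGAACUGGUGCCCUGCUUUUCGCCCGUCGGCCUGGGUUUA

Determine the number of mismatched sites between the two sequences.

Mismatches occur at site 9 (A/U), site 10 (U/G), site 32 (A/G), site 33 (C/G), site 36 (C/U), site 40 (C/U), site 43 (G/A).
That gives 7 mismatches out of 43 aligned sites, so the Hamming distance is 7.

7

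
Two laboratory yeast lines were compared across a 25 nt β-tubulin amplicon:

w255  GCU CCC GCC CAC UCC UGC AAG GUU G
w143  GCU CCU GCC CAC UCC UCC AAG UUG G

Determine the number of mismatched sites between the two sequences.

4

The sequences differ at positions 6 (C/U), 17 (G/C), 22 (G/U), 24 (U/G).
That gives 4 mismatches out of 25 aligned sites, so the Hamming distance is 4.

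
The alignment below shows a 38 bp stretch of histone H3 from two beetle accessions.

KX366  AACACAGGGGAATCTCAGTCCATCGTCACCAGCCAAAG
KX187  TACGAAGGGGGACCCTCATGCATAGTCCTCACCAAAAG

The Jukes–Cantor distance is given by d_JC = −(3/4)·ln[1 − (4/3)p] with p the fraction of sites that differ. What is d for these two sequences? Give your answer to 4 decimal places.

Differing sites — 1:A/T; 4:A/G; 5:C/A; 11:A/G; 13:T/C; 15:T/C; 16:C/T; 17:A/C; 18:G/A; 20:C/G; 24:C/A; 28:A/C; 29:C/T; 32:G/C; 34:C/A.
p = 15/38 = 0.394737.
d = −0.75 · ln(1 − (4/3)·0.394737) = −0.75 · ln(0.473684) = −0.75 · (-0.747215) = 0.5604.

0.5604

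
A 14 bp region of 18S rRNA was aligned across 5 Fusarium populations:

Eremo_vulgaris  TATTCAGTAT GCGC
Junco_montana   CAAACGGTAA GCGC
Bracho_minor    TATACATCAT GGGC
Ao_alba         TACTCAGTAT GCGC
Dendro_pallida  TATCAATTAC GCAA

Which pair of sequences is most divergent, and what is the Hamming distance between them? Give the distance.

Pairwise Hamming distances:
  Eremo_vulgaris vs Junco_montana: 5
  Eremo_vulgaris vs Bracho_minor: 4
  Eremo_vulgaris vs Ao_alba: 1
  Eremo_vulgaris vs Dendro_pallida: 6
  Junco_montana vs Bracho_minor: 7
  Junco_montana vs Ao_alba: 5
  Junco_montana vs Dendro_pallida: 9
  Bracho_minor vs Ao_alba: 5
  Bracho_minor vs Dendro_pallida: 7
  Ao_alba vs Dendro_pallida: 7
The largest is 9, between Junco_montana and Dendro_pallida.

9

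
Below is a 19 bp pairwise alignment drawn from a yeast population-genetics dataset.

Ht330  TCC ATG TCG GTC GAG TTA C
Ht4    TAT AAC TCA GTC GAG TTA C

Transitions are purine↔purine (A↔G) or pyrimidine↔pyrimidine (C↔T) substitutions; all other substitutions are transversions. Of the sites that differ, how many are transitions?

Mismatches occur at site 2 (C/A, transversion), site 3 (C/T, transition), site 5 (T/A, transversion), site 6 (G/C, transversion), site 9 (G/A, transition).
Of the 5 differences, 2 transitions and 3 transversions, so the answer is 2.

2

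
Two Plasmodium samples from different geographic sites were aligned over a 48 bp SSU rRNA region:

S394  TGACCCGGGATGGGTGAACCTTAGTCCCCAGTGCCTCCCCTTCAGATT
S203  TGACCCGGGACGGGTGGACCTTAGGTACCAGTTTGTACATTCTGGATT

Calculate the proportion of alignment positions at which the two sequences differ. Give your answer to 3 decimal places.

0.292

Mismatches occur at site 11 (T/C), site 17 (A/G), site 25 (T/G), site 26 (C/T), site 27 (C/A), site 33 (G/T), site 34 (C/T), site 35 (C/G), site 37 (C/A), site 39 (C/A), site 40 (C/T), site 42 (T/C), site 43 (C/T), site 44 (A/G).
There are 14 differences over 48 sites, so p = 14/48 = 0.292.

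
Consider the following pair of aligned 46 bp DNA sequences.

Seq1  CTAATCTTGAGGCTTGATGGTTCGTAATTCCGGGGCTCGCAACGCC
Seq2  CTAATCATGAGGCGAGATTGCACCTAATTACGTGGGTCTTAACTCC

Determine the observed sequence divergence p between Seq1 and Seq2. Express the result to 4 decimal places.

0.2826

The sequences differ at positions 7 (T/A), 14 (T/G), 15 (T/A), 19 (G/T), 21 (T/C), 22 (T/A), 24 (G/C), 30 (C/A), 33 (G/T), 36 (C/G), 39 (G/T), 40 (C/T), 44 (G/T).
There are 13 differences over 46 sites, so p = 13/46 = 0.2826.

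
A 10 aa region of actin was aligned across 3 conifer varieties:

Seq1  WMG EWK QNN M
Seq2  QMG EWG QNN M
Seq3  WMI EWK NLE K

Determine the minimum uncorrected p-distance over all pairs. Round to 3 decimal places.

0.200

Pairwise Hamming distances:
  Seq1 vs Seq2: 2
  Seq1 vs Seq3: 5
  Seq2 vs Seq3: 7
The smallest is 2 mismatches, between Seq1 and Seq2; p = 2/10 = 0.200.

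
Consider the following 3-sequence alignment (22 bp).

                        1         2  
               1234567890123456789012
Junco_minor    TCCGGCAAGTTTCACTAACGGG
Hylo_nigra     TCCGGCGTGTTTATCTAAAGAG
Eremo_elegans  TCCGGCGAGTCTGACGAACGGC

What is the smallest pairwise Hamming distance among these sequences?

5

Pairwise Hamming distances:
  Junco_minor vs Hylo_nigra: 6
  Junco_minor vs Eremo_elegans: 5
  Hylo_nigra vs Eremo_elegans: 8
The smallest is 5, between Junco_minor and Eremo_elegans.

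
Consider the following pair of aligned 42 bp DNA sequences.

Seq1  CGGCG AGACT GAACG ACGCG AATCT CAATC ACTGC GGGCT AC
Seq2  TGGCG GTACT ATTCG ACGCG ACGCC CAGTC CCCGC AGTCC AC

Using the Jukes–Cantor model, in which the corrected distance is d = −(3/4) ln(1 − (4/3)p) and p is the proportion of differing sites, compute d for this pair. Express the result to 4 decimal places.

Mismatches occur at site 1 (C/T), site 6 (A/G), site 7 (G/T), site 11 (G/A), site 12 (A/T), site 13 (A/T), site 22 (A/C), site 23 (T/G), site 25 (T/C), site 28 (A/G), site 31 (A/C), site 33 (T/C), site 36 (G/A), site 38 (G/T), site 40 (T/C).
p = 15/42 = 0.357143.
d = −0.75 · ln(1 − (4/3)·0.357143) = −0.75 · ln(0.523809) = −0.75 · (-0.646628) = 0.4850.

0.4850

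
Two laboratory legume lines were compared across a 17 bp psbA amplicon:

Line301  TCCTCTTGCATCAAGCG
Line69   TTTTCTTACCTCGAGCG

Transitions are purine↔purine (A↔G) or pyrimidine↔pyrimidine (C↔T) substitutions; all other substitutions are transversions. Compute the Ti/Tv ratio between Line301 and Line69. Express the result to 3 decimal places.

4.000

Mismatches occur at site 2 (C→T, transition), site 3 (C→T, transition), site 8 (G→A, transition), site 10 (A→C, transversion), site 13 (A→G, transition).
Of the 5 differences, 4 transitions and 1 transversion, so Ti/Tv = 4/1 = 4.000.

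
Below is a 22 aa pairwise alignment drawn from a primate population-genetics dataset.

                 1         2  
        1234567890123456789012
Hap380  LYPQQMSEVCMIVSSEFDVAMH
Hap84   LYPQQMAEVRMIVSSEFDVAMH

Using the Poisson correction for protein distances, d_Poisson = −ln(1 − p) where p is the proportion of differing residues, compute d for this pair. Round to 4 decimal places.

Mismatches occur at site 7 (S↔A), site 10 (C↔R).
p = 2/22 = 0.090909.
d = −ln(1 − 0.090909) = −ln(0.909091) = 0.0953.

0.0953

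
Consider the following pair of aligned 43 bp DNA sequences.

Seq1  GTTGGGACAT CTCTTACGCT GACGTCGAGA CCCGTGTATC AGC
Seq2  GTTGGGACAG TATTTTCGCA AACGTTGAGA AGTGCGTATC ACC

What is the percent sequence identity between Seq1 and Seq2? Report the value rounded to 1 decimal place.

69.8%

The sequences differ at positions 10 (T/G), 11 (C/T), 12 (T/A), 13 (C/T), 16 (A/T), 20 (T/A), 21 (G/A), 26 (C/T), 31 (C/A), 32 (C/G), 33 (C/T), 35 (T/C), 42 (G/C).
30 of the 43 sites match, so the percent identity is 30/43 × 100 = 69.8%.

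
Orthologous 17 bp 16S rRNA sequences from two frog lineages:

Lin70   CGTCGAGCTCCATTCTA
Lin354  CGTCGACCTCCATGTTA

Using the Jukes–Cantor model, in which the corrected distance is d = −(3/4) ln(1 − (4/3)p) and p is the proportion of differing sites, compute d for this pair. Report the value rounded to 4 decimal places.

0.2012

Mismatches occur at site 7 (G→C), site 14 (T→G), site 15 (C→T).
p = 3/17 = 0.176471.
d = −0.75 · ln(1 − (4/3)·0.176471) = −0.75 · ln(0.764705) = −0.75 · (-0.268265) = 0.2012.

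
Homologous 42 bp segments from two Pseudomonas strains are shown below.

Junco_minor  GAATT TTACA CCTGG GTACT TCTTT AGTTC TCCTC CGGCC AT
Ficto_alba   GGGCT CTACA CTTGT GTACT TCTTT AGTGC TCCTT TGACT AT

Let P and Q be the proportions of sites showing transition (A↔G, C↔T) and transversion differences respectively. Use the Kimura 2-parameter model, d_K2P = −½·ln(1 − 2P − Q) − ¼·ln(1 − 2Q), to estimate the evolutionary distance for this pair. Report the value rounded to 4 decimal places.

0.3483

Differing sites — 2:A/G (Ti); 3:A/G (Ti); 4:T/C (Ti); 6:T/C (Ti); 12:C/T (Ti); 15:G/T (Tv); 29:T/G (Tv); 35:C/T (Ti); 36:C/T (Ti); 38:G/A (Ti); 40:C/T (Ti).
Of the 11 differences, 9 transitions and 2 transversions over 42 sites: P = 9/42 = 0.214286, Q = 2/42 = 0.047619.
d = −0.5·ln(0.523809) − 0.25·ln(0.904762) = −0.5·(-0.646628) − 0.25·(-0.100083) = 0.3483.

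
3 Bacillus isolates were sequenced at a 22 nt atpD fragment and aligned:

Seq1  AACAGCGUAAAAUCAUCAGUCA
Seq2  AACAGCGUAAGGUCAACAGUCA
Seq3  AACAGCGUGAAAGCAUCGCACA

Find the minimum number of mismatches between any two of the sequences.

Pairwise Hamming distances:
  Seq1 vs Seq2: 3
  Seq1 vs Seq3: 5
  Seq2 vs Seq3: 8
The smallest is 3, between Seq1 and Seq2.

3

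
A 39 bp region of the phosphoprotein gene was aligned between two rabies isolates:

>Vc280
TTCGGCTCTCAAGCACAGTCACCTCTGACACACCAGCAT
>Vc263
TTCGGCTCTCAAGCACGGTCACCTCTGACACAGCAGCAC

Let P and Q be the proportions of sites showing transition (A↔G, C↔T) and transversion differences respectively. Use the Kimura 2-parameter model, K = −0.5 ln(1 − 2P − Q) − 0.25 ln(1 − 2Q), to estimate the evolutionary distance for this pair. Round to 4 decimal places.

Differing sites — 17:A/G (Ti); 33:C/G (Tv); 39:T/C (Ti).
Of the 3 differences, 2 transitions and 1 transversion over 39 sites: P = 2/39 = 0.051282, Q = 1/39 = 0.025641.
d = −0.5·ln(0.871795) − 0.25·ln(0.948718) = −0.5·(-0.137201) − 0.25·(-0.052644) = 0.0818.

0.0818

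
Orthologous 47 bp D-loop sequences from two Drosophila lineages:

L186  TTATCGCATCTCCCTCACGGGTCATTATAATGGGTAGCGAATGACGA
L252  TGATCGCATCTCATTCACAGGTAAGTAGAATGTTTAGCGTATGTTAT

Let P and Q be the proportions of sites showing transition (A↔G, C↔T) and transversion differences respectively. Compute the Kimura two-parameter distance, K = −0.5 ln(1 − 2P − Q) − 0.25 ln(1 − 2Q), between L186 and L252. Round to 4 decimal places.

0.3800

Differing sites — 2:T/G (Tv); 13:C/A (Tv); 14:C/T (Ti); 19:G/A (Ti); 23:C/A (Tv); 25:T/G (Tv); 28:T/G (Tv); 33:G/T (Tv); 34:G/T (Tv); 40:A/T (Tv); 44:A/T (Tv); 45:C/T (Ti); 46:G/A (Ti); 47:A/T (Tv).
Of the 14 differences, 4 transitions and 10 transversions over 47 sites: P = 4/47 = 0.085106, Q = 10/47 = 0.212766.
d = −0.5·ln(0.617022) − 0.25·ln(0.574468) = −0.5·(-0.482851) − 0.25·(-0.554311) = 0.3800.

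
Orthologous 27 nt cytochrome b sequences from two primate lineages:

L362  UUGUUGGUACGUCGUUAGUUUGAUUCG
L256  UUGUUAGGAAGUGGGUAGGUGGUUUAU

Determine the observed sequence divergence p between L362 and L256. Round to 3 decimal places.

0.370

Differing sites — 6:G/A; 8:U/G; 10:C/A; 13:C/G; 15:U/G; 19:U/G; 21:U/G; 23:A/U; 26:C/A; 27:G/U.
There are 10 differences over 27 sites, so p = 10/27 = 0.370.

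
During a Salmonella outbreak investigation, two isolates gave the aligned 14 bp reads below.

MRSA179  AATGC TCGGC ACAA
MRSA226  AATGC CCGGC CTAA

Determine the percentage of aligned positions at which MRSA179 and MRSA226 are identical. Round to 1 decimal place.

78.6%

Differing sites — 6:T/C; 11:A/C; 12:C/T.
11 of the 14 sites match, so the percent identity is 11/14 × 100 = 78.6%.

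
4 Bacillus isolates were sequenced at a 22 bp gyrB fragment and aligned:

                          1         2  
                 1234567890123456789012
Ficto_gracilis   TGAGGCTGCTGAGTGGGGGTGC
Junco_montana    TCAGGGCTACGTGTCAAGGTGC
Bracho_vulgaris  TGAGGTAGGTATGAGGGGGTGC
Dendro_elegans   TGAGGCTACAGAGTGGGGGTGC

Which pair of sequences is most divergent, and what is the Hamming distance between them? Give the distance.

Pairwise Hamming distances:
  Ficto_gracilis vs Junco_montana: 10
  Ficto_gracilis vs Bracho_vulgaris: 6
  Ficto_gracilis vs Dendro_elegans: 2
  Junco_montana vs Bracho_vulgaris: 11
  Junco_montana vs Dendro_elegans: 10
  Bracho_vulgaris vs Dendro_elegans: 8
The largest is 11, between Junco_montana and Bracho_vulgaris.

11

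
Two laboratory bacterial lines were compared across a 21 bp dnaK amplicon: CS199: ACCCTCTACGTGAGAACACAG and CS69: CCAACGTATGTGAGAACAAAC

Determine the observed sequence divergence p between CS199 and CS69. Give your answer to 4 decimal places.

Mismatches occur at site 1 (A→C), site 3 (C→A), site 4 (C→A), site 5 (T→C), site 6 (C→G), site 9 (C→T), site 19 (C→A), site 21 (G→C).
There are 8 differences over 21 sites, so p = 8/21 = 0.3810.

0.3810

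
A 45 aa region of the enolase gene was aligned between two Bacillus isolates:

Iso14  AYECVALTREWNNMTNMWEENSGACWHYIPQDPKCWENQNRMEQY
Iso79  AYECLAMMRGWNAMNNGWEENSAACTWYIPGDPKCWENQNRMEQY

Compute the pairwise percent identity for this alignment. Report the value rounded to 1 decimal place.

Differing sites — 5:V/L; 7:L/M; 8:T/M; 10:E/G; 13:N/A; 15:T/N; 17:M/G; 23:G/A; 26:W/T; 27:H/W; 31:Q/G.
34 of the 45 sites match, so the percent identity is 34/45 × 100 = 75.6%.

75.6%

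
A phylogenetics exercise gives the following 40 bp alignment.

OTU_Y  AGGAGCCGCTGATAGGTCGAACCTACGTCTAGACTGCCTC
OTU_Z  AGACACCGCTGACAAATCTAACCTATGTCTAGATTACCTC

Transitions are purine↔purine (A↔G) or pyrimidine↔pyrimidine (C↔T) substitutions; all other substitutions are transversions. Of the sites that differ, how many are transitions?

8

Differing sites — 3:G/A (Ti); 4:A/C (Tv); 5:G/A (Ti); 13:T/C (Ti); 15:G/A (Ti); 16:G/A (Ti); 19:G/T (Tv); 26:C/T (Ti); 34:C/T (Ti); 36:G/A (Ti).
Of the 10 differences, 8 transitions and 2 transversions, so the answer is 8.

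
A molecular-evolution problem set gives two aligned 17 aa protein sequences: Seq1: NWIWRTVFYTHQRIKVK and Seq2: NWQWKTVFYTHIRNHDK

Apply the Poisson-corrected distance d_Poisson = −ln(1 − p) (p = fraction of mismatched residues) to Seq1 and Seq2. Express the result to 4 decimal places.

The sequences differ at positions 3 (I/Q), 5 (R/K), 12 (Q/I), 14 (I/N), 15 (K/H), 16 (V/D).
p = 6/17 = 0.352941.
d = −ln(1 − 0.352941) = −ln(0.647059) = 0.4353.

0.4353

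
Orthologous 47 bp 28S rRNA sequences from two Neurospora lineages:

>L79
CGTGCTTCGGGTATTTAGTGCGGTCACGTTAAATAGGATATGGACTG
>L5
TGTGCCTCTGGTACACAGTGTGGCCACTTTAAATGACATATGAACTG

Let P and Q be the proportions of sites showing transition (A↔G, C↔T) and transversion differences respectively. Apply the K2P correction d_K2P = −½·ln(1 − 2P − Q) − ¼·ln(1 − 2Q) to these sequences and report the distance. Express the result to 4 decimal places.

0.3623

The sequences differ at positions 1 (C/T, transition), 6 (T/C, transition), 9 (G/T, transversion), 14 (T/C, transition), 15 (T/A, transversion), 16 (T/C, transition), 21 (C/T, transition), 24 (T/C, transition), 28 (G/T, transversion), 35 (A/G, transition), 36 (G/A, transition), 37 (G/C, transversion), 43 (G/A, transition).
Of the 13 differences, 9 transitions and 4 transversions over 47 sites: P = 9/47 = 0.191489, Q = 4/47 = 0.085106.
d = −0.5·ln(0.531916) − 0.25·ln(0.829788) = −0.5·(-0.631270) − 0.25·(-0.186585) = 0.3623.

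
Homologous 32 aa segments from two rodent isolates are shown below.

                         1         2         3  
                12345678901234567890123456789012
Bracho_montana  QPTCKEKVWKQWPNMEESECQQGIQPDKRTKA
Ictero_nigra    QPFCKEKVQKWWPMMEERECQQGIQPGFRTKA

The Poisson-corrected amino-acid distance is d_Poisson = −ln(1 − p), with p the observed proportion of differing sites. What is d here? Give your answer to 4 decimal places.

Mismatches occur at site 3 (T/F), site 9 (W/Q), site 11 (Q/W), site 14 (N/M), site 18 (S/R), site 27 (D/G), site 28 (K/F).
p = 7/32 = 0.218750.
d = −ln(1 − 0.218750) = −ln(0.781250) = 0.2469.

0.2469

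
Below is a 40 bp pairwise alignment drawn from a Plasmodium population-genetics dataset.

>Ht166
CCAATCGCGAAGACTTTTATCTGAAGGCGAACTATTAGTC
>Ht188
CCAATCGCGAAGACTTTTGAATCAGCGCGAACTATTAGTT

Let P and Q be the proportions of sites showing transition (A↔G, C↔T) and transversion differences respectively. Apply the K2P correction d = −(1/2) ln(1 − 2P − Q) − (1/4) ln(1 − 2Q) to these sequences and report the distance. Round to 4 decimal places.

The sequences differ at positions 19 (A/G, transition), 20 (T/A, transversion), 21 (C/A, transversion), 23 (G/C, transversion), 25 (A/G, transition), 26 (G/C, transversion), 40 (C/T, transition).
Of the 7 differences, 3 transitions and 4 transversions over 40 sites: P = 3/40 = 0.075000, Q = 4/40 = 0.100000.
d = −0.5·ln(0.750000) − 0.25·ln(0.800000) = −0.5·(-0.287682) − 0.25·(-0.223144) = 0.1996.

0.1996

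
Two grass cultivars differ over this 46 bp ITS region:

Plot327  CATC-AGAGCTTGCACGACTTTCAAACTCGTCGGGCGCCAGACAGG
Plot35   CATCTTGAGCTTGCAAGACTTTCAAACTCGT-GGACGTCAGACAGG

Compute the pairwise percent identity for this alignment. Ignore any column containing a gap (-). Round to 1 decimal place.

90.9%

Excluding the 2 gap columns leaves 44 comparable sites.
Mismatches occur at site 6 (A→T), site 16 (C→A), site 35 (G→A), site 38 (C→T).
40 of the 44 comparable sites match, so the percent identity is 40/44 × 100 = 90.9%.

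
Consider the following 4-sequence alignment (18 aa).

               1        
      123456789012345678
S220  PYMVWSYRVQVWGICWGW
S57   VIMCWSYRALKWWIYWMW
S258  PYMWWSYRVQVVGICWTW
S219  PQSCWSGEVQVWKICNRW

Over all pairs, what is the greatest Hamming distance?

Pairwise Hamming distances:
  S220 vs S57: 9
  S220 vs S258: 3
  S220 vs S219: 8
  S57 vs S258: 10
  S57 vs S219: 12
  S258 vs S219: 9
The largest is 12, between S57 and S219.

12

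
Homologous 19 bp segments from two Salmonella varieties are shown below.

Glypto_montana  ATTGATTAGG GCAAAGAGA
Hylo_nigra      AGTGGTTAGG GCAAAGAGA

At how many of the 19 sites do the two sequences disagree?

The sequences differ at positions 2 (T/G), 5 (A/G).
That gives 2 mismatches out of 19 aligned sites, so the Hamming distance is 2.

2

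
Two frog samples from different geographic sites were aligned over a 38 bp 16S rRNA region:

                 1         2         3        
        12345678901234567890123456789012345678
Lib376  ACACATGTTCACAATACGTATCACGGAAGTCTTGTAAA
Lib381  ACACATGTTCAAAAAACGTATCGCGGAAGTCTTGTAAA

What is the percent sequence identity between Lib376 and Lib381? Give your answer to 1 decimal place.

The sequences differ at positions 12 (C/A), 15 (T/A), 23 (A/G).
35 of the 38 sites match, so the percent identity is 35/38 × 100 = 92.1%.

92.1%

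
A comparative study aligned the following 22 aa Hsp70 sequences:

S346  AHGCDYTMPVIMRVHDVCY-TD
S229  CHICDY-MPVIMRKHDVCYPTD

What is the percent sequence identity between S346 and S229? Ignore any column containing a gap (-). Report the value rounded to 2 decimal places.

Excluding the 2 gap columns leaves 20 comparable sites.
Mismatches occur at site 1 (A↔C), site 3 (G↔I), site 14 (V↔K).
17 of the 20 comparable sites match, so the percent identity is 17/20 × 100 = 85.00%.

85.00%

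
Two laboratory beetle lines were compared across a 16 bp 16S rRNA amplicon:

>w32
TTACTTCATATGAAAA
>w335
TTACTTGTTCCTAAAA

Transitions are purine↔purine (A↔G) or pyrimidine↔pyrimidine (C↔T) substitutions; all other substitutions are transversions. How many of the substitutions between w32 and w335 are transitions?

Differing sites — 7:C/G (Tv); 8:A/T (Tv); 10:A/C (Tv); 11:T/C (Ti); 12:G/T (Tv).
Of the 5 differences, 1 transition and 4 transversions, so the answer is 1.

1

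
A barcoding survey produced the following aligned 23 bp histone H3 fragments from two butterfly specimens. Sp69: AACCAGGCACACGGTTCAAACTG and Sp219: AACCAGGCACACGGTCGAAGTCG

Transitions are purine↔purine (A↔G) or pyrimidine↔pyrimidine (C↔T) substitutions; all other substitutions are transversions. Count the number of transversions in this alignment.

1

Differing sites — 16:T/C (Ti); 17:C/G (Tv); 20:A/G (Ti); 21:C/T (Ti); 22:T/C (Ti).
Of the 5 differences, 4 transitions and 1 transversion, so the answer is 1.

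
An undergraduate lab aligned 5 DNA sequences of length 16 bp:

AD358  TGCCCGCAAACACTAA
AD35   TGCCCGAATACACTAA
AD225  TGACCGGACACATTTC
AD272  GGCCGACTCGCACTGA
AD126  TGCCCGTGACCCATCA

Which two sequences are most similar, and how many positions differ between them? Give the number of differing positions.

2

Pairwise Hamming distances:
  AD358 vs AD35: 2
  AD358 vs AD225: 6
  AD358 vs AD272: 7
  AD358 vs AD126: 6
  AD35 vs AD225: 6
  AD35 vs AD272: 8
  AD35 vs AD126: 7
  AD225 vs AD272: 10
  AD225 vs AD126: 9
  AD272 vs AD126: 10
The smallest is 2, between AD358 and AD35.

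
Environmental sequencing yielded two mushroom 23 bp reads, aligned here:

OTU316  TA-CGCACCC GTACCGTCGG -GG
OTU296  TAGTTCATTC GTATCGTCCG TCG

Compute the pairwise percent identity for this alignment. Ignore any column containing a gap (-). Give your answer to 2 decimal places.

Excluding the 2 gap columns leaves 21 comparable sites.
The sequences differ at positions 4 (C/T), 5 (G/T), 8 (C/T), 9 (C/T), 14 (C/T), 19 (G/C), 22 (G/C).
14 of the 21 comparable sites match, so the percent identity is 14/21 × 100 = 66.67%.

66.67%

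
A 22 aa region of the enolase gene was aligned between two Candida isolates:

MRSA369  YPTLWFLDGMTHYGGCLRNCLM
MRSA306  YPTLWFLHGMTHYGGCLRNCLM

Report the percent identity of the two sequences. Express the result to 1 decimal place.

95.5%

A single mismatch occurs at site 8 (D/H).
21 of the 22 sites match, so the percent identity is 21/22 × 100 = 95.5%.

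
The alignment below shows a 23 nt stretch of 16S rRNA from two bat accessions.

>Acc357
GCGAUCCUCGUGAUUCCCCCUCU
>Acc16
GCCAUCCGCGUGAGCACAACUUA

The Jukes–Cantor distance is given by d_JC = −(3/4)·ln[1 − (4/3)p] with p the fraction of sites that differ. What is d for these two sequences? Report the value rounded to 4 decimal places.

Differing sites — 3:G/C; 8:U/G; 14:U/G; 15:U/C; 16:C/A; 18:C/A; 19:C/A; 22:C/U; 23:U/A.
p = 9/23 = 0.391304.
d = −0.75 · ln(1 − (4/3)·0.391304) = −0.75 · ln(0.478261) = −0.75 · (-0.737599) = 0.5532.

0.5532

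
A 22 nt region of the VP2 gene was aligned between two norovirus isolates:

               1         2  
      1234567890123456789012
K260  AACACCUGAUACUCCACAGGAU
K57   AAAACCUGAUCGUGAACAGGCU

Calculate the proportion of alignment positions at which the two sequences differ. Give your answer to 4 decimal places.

0.2727

Differing sites — 3:C/A; 11:A/C; 12:C/G; 14:C/G; 15:C/A; 21:A/C.
There are 6 differences over 22 sites, so p = 6/22 = 0.2727.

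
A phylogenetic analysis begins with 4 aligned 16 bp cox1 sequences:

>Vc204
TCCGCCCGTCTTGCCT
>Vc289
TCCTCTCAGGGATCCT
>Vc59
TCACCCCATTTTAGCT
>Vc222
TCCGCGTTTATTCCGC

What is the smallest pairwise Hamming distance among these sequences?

Pairwise Hamming distances:
  Vc204 vs Vc289: 8
  Vc204 vs Vc59: 6
  Vc204 vs Vc222: 7
  Vc289 vs Vc59: 9
  Vc289 vs Vc222: 11
  Vc59 vs Vc222: 10
The smallest is 6, between Vc204 and Vc59.

6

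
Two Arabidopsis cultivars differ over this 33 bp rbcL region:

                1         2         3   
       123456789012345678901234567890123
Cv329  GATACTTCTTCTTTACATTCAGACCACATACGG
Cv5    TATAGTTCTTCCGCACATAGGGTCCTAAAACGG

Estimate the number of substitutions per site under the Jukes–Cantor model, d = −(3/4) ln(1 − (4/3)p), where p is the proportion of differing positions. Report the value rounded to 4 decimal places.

The sequences differ at positions 1 (G/T), 5 (C/G), 12 (T/C), 13 (T/G), 14 (T/C), 19 (T/A), 20 (C/G), 21 (A/G), 23 (A/T), 26 (A/T), 27 (C/A), 29 (T/A).
p = 12/33 = 0.363636.
d = −0.75 · ln(1 − (4/3)·0.363636) = −0.75 · ln(0.515152) = −0.75 · (-0.663293) = 0.4975.

0.4975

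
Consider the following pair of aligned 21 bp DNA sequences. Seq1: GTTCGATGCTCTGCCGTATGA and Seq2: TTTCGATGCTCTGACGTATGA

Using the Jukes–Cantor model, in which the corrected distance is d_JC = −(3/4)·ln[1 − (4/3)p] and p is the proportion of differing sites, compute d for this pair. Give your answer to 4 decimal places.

0.1019

Differing sites — 1:G/T; 14:C/A.
p = 2/21 = 0.095238.
d = −0.75 · ln(1 − (4/3)·0.095238) = −0.75 · ln(0.873016) = −0.75 · (-0.135801) = 0.1019.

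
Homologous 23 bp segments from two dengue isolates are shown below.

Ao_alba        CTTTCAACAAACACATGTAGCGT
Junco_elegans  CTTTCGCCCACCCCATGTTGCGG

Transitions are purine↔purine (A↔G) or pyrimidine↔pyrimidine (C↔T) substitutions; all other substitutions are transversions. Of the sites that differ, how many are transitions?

1

Mismatches occur at site 6 (A↔G, transition), site 7 (A↔C, transversion), site 9 (A↔C, transversion), site 11 (A↔C, transversion), site 13 (A↔C, transversion), site 19 (A↔T, transversion), site 23 (T↔G, transversion).
Of the 7 differences, 1 transition and 6 transversions, so the answer is 1.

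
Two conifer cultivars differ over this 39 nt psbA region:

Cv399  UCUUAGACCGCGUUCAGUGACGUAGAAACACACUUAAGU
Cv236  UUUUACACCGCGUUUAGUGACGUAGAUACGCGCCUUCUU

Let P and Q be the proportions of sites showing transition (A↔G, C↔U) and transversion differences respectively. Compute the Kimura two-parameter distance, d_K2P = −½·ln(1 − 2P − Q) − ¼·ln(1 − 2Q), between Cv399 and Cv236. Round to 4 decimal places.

0.3168

The sequences differ at positions 2 (C/U, transition), 6 (G/C, transversion), 15 (C/U, transition), 27 (A/U, transversion), 30 (A/G, transition), 32 (A/G, transition), 34 (U/C, transition), 36 (A/U, transversion), 37 (A/C, transversion), 38 (G/U, transversion).
Of the 10 differences, 5 transitions and 5 transversions over 39 sites: P = 5/39 = 0.128205, Q = 5/39 = 0.128205.
d = −0.5·ln(0.615385) − 0.25·ln(0.743590) = −0.5·(-0.485507) − 0.25·(-0.296265) = 0.3168.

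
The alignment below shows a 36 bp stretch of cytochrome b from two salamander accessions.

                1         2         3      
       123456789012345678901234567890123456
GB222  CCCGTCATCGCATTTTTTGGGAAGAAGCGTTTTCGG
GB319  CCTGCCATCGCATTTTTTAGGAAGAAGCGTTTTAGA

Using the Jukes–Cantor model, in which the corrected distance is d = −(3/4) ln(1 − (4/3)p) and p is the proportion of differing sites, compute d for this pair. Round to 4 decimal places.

0.1536

The sequences differ at positions 3 (C/T), 5 (T/C), 19 (G/A), 34 (C/A), 36 (G/A).
p = 5/36 = 0.138889.
d = −0.75 · ln(1 − (4/3)·0.138889) = −0.75 · ln(0.814815) = −0.75 · (-0.204794) = 0.1536.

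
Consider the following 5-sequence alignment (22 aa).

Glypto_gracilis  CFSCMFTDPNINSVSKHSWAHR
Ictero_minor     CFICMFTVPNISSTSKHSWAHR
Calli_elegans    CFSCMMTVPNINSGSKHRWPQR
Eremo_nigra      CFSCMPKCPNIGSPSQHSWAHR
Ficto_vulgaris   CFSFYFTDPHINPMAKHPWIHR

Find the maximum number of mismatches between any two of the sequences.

Pairwise Hamming distances:
  Glypto_gracilis vs Ictero_minor: 4
  Glypto_gracilis vs Calli_elegans: 6
  Glypto_gracilis vs Eremo_nigra: 6
  Glypto_gracilis vs Ficto_vulgaris: 8
  Ictero_minor vs Calli_elegans: 7
  Ictero_minor vs Eremo_nigra: 7
  Ictero_minor vs Ficto_vulgaris: 11
  Calli_elegans vs Eremo_nigra: 9
  Calli_elegans vs Ficto_vulgaris: 11
  Eremo_nigra vs Ficto_vulgaris: 13
The largest is 13, between Eremo_nigra and Ficto_vulgaris.

13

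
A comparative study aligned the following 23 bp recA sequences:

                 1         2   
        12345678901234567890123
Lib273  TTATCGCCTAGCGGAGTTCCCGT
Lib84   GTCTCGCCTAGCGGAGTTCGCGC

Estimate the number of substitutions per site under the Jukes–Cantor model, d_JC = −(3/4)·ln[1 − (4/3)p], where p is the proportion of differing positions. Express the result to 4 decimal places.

The sequences differ at positions 1 (T/G), 3 (A/C), 20 (C/G), 23 (T/C).
p = 4/23 = 0.173913.
d = −0.75 · ln(1 − (4/3)·0.173913) = −0.75 · ln(0.768116) = −0.75 · (-0.263815) = 0.1979.

0.1979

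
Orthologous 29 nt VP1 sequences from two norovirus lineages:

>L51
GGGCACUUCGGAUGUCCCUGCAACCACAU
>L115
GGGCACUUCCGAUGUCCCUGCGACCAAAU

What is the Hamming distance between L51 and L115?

The sequences differ at positions 10 (G/C), 22 (A/G), 27 (C/A).
That gives 3 mismatches out of 29 aligned sites, so the Hamming distance is 3.

3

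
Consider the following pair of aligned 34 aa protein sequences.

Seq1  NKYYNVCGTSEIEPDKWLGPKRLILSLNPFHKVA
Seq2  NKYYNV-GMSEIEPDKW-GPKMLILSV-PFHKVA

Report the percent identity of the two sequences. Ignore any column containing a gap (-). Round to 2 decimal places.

90.32%

Excluding the 3 gap columns leaves 31 comparable sites.
Differing sites — 9:T/M; 22:R/M; 27:L/V.
28 of the 31 comparable sites match, so the percent identity is 28/31 × 100 = 90.32%.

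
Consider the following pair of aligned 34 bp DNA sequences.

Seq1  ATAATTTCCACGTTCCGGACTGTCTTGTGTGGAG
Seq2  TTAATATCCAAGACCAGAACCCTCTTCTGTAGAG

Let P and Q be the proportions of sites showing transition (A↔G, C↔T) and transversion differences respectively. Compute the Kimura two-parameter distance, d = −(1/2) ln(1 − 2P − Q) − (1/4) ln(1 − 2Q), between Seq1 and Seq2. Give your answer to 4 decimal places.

0.4236

Mismatches occur at site 1 (A→T, transversion), site 6 (T→A, transversion), site 11 (C→A, transversion), site 13 (T→A, transversion), site 14 (T→C, transition), site 16 (C→A, transversion), site 18 (G→A, transition), site 21 (T→C, transition), site 22 (G→C, transversion), site 27 (G→C, transversion), site 31 (G→A, transition).
Of the 11 differences, 4 transitions and 7 transversions over 34 sites: P = 4/34 = 0.117647, Q = 7/34 = 0.205882.
d = −0.5·ln(0.558824) − 0.25·ln(0.588236) = −0.5·(-0.581921) − 0.25·(-0.530627) = 0.4236.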